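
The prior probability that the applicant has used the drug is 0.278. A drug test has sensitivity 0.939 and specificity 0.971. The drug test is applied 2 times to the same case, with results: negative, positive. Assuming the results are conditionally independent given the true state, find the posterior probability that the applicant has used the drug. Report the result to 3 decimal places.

Let H be the event that the applicant has used the drug; start with P(H) = 0.278. P('positive'|H) = 0.939, P('positive'|¬H) = 0.029.
Update on result 1 ('negative'): P(H) ← 0.061·0.2780 / (0.061·0.2780 + 0.971·0.7220) = 0.016958/0.71802 = 0.0236.
Update on result 2 ('positive'): P(H) ← 0.939·0.0236 / (0.939·0.0236 + 0.029·0.9764) = 0.022177/0.050492 = 0.4392.

Posterior P(H) ≈ 0.439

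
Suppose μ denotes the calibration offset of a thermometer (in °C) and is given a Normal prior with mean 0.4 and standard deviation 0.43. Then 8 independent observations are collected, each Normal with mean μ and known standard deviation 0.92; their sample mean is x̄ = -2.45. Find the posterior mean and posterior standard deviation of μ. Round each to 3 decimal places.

Prior precision 1/τ₀² = 1/0.43² = 5.40833; data precision n/σ² = 8/0.92² = 9.45180.
Posterior precision = 5.40833 + 9.45180 = 14.8601, giving posterior SD = 1/√14.8601 = 0.259.
Posterior mean = (5.40833·0.4 + 9.45180·-2.45) / 14.8601 = -1.413.

Posterior mean ≈ -1.413; posterior SD ≈ 0.259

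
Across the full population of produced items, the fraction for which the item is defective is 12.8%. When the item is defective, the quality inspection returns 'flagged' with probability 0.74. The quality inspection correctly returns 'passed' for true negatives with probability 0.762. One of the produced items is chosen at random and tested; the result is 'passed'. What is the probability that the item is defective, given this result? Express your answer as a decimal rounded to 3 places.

P(H | E) ≈ 0.048

Write H for 'the item is defective'. Prior odds H:¬H = 0.128/0.872 = 0.14679. For the 'passed' outcome, the likelihood ratio is 0.26/0.762 = 0.34121.
Posterior odds = 0.14679 × 0.34121 = 0.050085, so P(H|E) = 0.050085/(1+0.050085) = 0.048.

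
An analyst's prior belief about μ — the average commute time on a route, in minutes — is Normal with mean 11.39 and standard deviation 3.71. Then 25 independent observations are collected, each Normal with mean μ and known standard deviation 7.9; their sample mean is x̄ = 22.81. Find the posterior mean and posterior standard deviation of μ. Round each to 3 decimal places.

Posterior mean ≈ 21.057; posterior SD ≈ 1.454

With known σ, the Normal prior is conjugate. Weight on the data is w = (n/σ²)/(n/σ² + 1/τ₀²) = 0.400577/(0.400577+0.0726528) = 0.84647.
Posterior mean = w·x̄ + (1−w)·μ₀ = 0.84647·22.81 + 0.15353·11.39 = 21.057. Posterior variance = 1/(0.400577+0.0726528) = 2.11314, so SD = 1.454.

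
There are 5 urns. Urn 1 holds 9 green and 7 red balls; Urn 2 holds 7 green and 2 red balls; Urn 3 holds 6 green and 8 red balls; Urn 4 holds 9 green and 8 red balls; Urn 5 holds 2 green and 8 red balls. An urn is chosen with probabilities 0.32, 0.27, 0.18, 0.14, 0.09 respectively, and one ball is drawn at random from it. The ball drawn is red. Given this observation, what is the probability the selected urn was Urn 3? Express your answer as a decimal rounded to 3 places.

P(red|Urn 1) = 0.4375; P(red|Urn 2) = 0.2222; P(red|Urn 3) = 0.5714; P(red|Urn 4) = 0.4706; P(red|Urn 5) = 0.8.
Prior × likelihood for each source: 0.32·0.4375=0.1400, 0.27·0.2222=0.06000, 0.18·0.5714=0.1029, 0.14·0.4706=0.06588, 0.09·0.8=0.07200. Summing gives P(red) = 0.44074.
P(Urn 3 | red) = 0.1029 / 0.44074 = 0.233.

Posterior probability ≈ 0.233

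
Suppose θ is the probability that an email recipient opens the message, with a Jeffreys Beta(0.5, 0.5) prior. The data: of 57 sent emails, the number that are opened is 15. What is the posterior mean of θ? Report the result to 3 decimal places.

Posterior mean ≈ 0.267

The binomial likelihood is conjugate to the Beta prior: with 15 successes and 42 failures, the posterior is Beta(0.5+15, 0.5+42) = Beta(15.5, 42.5).
E[θ | data] = 15.5/(15.5+42.5) = 0.267.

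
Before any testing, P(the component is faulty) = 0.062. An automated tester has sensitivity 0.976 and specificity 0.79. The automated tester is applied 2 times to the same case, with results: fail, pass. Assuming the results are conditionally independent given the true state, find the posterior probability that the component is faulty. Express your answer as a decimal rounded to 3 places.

Posterior P(H) ≈ 0.009

With H the event that the component is faulty, the joint likelihood of the observed sequence is P(data|H) = 0.976·0.024 = 0.023424 and P(data|¬H) = 0.21·0.79 = 0.16590.
Bayes: P(H|data) = 0.062·0.023424 / (0.062·0.023424 + 0.938·0.16590) = 0.0014523/0.15707 = 0.0092.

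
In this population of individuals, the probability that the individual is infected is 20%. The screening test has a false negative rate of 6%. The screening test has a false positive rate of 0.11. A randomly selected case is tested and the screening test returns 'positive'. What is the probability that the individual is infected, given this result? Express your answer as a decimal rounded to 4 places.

P(H | E) ≈ 0.6812

Write H for 'the individual is infected'. Prior odds H:¬H = 0.2/0.8 = 0.25000. For the 'positive' outcome, the likelihood ratio is 0.94/0.11 = 8.5455.
Posterior odds = 0.25000 × 8.5455 = 2.1364, so P(H|E) = 2.1364/(1+2.1364) = 0.6812.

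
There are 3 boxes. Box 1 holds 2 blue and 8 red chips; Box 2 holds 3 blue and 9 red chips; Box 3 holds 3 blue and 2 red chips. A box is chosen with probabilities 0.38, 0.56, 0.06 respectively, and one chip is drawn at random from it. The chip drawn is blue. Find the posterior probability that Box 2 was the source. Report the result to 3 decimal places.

P(blue|Box 1) = 0.2; P(blue|Box 2) = 0.25; P(blue|Box 3) = 0.6.
Prior × likelihood for each source: 0.38·0.2=0.07600, 0.56·0.25=0.1400, 0.06·0.6=0.03600. Summing gives P(blue) = 0.25200.
P(Box 2 | blue) = 0.1400 / 0.25200 = 0.556.

Posterior probability ≈ 0.556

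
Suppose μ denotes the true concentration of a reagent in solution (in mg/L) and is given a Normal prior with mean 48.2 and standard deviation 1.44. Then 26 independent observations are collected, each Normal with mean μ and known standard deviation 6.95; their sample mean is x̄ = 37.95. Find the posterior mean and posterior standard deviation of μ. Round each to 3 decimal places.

Prior precision 1/τ₀² = 1/1.44² = 0.482253; data precision n/σ² = 26/6.95² = 0.538274.
Posterior precision = 0.482253 + 0.538274 = 1.02053, giving posterior SD = 1/√1.02053 = 0.990.
Posterior mean = (0.482253·48.2 + 0.538274·37.95) / 1.02053 = 42.794.

Posterior mean ≈ 42.794; posterior SD ≈ 0.990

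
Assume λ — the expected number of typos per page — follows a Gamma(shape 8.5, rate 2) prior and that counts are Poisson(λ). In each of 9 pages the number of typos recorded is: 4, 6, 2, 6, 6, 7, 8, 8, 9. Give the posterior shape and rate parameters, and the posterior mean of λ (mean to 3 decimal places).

Total count ∑xᵢ = 56 over n = 9 pages.
Gamma is conjugate to the Poisson likelihood: posterior is Gamma(shape = 8.5+56 = 64.5, rate = 2+9 = 11).
Posterior mean = shape/rate = 64.5/11 = 5.864.

Posterior: Gamma(shape=64.5, rate=11); mean ≈ 5.864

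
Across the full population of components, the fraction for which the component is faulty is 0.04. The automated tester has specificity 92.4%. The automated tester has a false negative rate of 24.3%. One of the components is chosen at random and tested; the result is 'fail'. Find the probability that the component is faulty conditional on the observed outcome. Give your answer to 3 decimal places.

Let H be the event that the component is faulty. P(H) = 0.04, so P(¬H) = 0.96. With E the 'fail' result, P(E|H) = 0.757 and P(E|¬H) = 0.076.
P(E) = 0.757·0.04 + 0.076·0.96 = 0.030280 + 0.072960 = 0.10324.
By Bayes' theorem, P(H|E) = 0.030280 / 0.10324 = 0.293.

P(H | E) ≈ 0.293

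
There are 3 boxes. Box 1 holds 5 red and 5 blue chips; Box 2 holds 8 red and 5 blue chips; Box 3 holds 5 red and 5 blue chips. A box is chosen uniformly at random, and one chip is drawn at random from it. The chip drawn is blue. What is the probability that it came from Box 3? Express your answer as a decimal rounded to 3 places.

Posterior probability ≈ 0.361

Tabulate prior·likelihood by source: [1] prior 0.333333, lik 0.5, product 0.1667; [2] prior 0.333333, lik 0.3846, product 0.1282; [3] prior 0.333333, lik 0.5, product 0.1667.
Normalizing constant = 0.46154; the posterior for Box 3 is its product over the sum, 0.1667/0.46154 = 0.361.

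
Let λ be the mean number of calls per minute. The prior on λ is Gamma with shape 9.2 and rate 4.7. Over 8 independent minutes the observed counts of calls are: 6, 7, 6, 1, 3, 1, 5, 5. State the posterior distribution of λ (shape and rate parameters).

Posterior: Gamma(shape=43.2, rate=12.7)

Total count ∑xᵢ = 34 over n = 8 minutes.
Gamma is conjugate to the Poisson likelihood: posterior is Gamma(shape = 9.2+34 = 43.2, rate = 4.7+8 = 12.7).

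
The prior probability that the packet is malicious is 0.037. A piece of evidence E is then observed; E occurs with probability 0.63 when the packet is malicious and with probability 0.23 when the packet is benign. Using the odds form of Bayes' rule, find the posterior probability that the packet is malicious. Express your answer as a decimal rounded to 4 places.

Posterior probability ≈ 0.0952

Prior odds = 0.037/(1−0.037) = 0.038422. In log-odds, ln(0.038422) = -3.2591.
Add log likelihood ratio: ln(2.7391) = 1.0076.
Posterior log-odds = -2.2515, so posterior odds = exp(-2.2515) = 0.10524. Converting, P(H|E) = 0.10524/1.1052 = 0.0952.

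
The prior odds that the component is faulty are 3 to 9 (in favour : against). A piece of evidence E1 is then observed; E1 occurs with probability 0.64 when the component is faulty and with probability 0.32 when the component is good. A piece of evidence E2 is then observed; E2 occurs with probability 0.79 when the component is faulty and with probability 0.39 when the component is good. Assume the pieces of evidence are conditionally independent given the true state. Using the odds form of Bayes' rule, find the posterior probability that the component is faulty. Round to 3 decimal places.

Prior odds = 3/9 = 0.33333.
Likelihood ratio for E1 = 0.64/0.32 = 2.0000.
Likelihood ratio for E2 = 0.79/0.39 = 2.0256.
Posterior odds = prior odds × LR₁ × LR₂ = 1.3504.
Posterior probability = odds/(1+odds) = 1.3504/2.3504 = 0.575.

Posterior probability ≈ 0.575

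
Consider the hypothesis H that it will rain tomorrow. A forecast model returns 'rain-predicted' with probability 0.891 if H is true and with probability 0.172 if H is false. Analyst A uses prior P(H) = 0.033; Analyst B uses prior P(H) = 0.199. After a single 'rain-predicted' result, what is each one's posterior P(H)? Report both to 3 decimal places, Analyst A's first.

Analyst A: 0.150; Analyst B: 0.563

P('+'|H) = 0.891, P('+'|¬H) = 0.172.
Analyst A: numerator 0.891·0.033 = 0.029403; evidence = 0.029403+0.172·0.967 = 0.19573; posterior = 0.150.
Analyst B: numerator 0.891·0.199 = 0.17731; evidence = 0.17731+0.172·0.801 = 0.31508; posterior = 0.563.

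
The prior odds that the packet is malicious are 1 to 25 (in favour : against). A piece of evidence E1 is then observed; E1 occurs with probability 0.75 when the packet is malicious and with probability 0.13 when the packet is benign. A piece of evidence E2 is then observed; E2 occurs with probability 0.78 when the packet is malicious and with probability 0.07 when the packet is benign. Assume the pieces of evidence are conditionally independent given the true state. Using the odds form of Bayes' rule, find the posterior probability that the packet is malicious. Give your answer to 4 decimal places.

Posterior probability ≈ 0.7200

Prior odds = 1/25 = 0.040000. In log-odds, ln(0.040000) = -3.2189.
Add log likelihood ratios: ln(5.7692) + ln(11.143) = 4.1633.
Posterior log-odds = 0.94446, so posterior odds = exp(0.94446) = 2.5714. Converting, P(H|E) = 2.5714/3.5714 = 0.7200.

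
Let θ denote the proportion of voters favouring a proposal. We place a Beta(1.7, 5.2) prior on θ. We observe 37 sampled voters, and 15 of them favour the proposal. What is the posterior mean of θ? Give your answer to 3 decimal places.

Posterior mean ≈ 0.380

The binomial likelihood is conjugate to the Beta prior: with 15 successes and 22 failures, the posterior is Beta(1.7+15, 5.2+22) = Beta(16.7, 27.2).
E[θ | data] = 16.7/(16.7+27.2) = 0.380.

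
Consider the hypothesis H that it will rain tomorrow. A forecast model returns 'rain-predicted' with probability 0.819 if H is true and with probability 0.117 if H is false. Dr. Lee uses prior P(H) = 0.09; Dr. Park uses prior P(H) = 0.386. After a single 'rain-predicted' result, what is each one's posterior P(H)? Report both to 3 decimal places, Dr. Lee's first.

Dr. Lee: 0.409; Dr. Park: 0.815

P('+'|H) = 0.819, P('+'|¬H) = 0.117.
Dr. Lee: numerator 0.819·0.09 = 0.073710; evidence = 0.073710+0.117·0.91 = 0.18018; posterior = 0.409.
Dr. Park: numerator 0.819·0.386 = 0.31613; evidence = 0.31613+0.117·0.614 = 0.38797; posterior = 0.815.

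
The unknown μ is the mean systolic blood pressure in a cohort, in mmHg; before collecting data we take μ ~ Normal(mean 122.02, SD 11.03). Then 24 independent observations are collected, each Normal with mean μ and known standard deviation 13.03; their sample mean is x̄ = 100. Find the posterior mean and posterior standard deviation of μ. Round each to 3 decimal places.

With known σ, the Normal prior is conjugate. Weight on the data is w = (n/σ²)/(n/σ² + 1/τ₀²) = 0.141359/(0.141359+0.00821957) = 0.94505.
Posterior mean = w·x̄ + (1−w)·μ₀ = 0.94505·100 + 0.054952·122.02 = 101.210. Posterior variance = 1/(0.141359+0.00821957) = 6.68547, so SD = 2.586.

Posterior mean ≈ 101.210; posterior SD ≈ 2.586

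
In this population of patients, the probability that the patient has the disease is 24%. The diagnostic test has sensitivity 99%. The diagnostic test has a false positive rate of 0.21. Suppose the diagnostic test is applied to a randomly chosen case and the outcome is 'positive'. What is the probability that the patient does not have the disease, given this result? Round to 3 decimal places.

P(¬H | E) ≈ 0.402

Let H be the event that the patient has the disease. P(H) = 0.24, so P(¬H) = 0.76. With E the 'positive' result, P(E|H) = 0.99 and P(E|¬H) = 0.21.
P(E) = 0.99·0.24 + 0.21·0.76 = 0.23760 + 0.15960 = 0.39720.
By Bayes' theorem, P(H|E) = 0.23760 / 0.39720 = 0.598. Hence P(¬H|E) = 1 − 0.598 = 0.402.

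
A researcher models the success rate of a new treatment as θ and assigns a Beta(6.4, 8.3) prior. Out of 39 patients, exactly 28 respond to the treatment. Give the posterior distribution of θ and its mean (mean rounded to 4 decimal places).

Posterior: Beta(34.4, 19.3); mean ≈ 0.6406

Observing 28 successes and 11 failures updates Beta(6.4, 8.3) by adding the success and failure counts to the two shape parameters: α = 6.4+28 = 34.4, β = 8.3+11 = 19.3.
E[θ | data] = 34.4/(34.4+19.3) = 0.6406.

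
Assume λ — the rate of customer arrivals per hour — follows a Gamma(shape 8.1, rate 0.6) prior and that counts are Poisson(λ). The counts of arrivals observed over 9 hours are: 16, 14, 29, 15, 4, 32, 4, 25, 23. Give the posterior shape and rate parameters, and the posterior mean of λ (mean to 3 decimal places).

Posterior: Gamma(shape=170.1, rate=9.6); mean ≈ 17.719

Total count ∑xᵢ = 162 over n = 9 hours.
Gamma is conjugate to the Poisson likelihood: posterior is Gamma(shape = 8.1+162 = 170.1, rate = 0.6+9 = 9.6).
Posterior mean = shape/rate = 170.1/9.6 = 17.719.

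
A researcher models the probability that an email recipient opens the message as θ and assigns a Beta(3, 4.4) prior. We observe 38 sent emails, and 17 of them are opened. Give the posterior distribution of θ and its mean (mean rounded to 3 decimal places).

Posterior: Beta(20, 25.4); mean ≈ 0.441

The binomial likelihood is conjugate to the Beta prior: with 17 successes and 21 failures, the posterior is Beta(3+17, 4.4+21) = Beta(20, 25.4).
E[θ | data] = 20/(20+25.4) = 0.441.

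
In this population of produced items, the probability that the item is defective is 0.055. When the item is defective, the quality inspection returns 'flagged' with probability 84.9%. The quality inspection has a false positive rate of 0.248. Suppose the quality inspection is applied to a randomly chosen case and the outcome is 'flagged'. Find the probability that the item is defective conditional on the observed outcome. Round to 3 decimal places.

Let H be the event that the item is defective. P(H) = 0.055, so P(¬H) = 0.945. With E the 'flagged' result, P(E|H) = 0.849 and P(E|¬H) = 0.248.
P(E) = 0.849·0.055 + 0.248·0.945 = 0.046695 + 0.23436 = 0.28105.
By Bayes' theorem, P(H|E) = 0.046695 / 0.28105 = 0.166.

P(H | E) ≈ 0.166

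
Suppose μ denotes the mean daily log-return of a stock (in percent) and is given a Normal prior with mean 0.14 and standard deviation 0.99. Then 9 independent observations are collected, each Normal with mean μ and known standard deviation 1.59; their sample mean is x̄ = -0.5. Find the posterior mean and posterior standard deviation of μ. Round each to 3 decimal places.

Posterior mean ≈ -0.357; posterior SD ≈ 0.467

With known σ, the Normal prior is conjugate. Weight on the data is w = (n/σ²)/(n/σ² + 1/τ₀²) = 3.55999/(3.55999+1.02030) = 0.77724.
Posterior mean = w·x̄ + (1−w)·μ₀ = 0.77724·-0.5 + 0.22276·0.14 = -0.357. Posterior variance = 1/(3.55999+1.02030) = 0.218327, so SD = 0.467.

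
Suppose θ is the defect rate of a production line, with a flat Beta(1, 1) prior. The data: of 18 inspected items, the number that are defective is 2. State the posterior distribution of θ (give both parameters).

Observing 2 successes and 16 failures updates Beta(1, 1) by adding the success and failure counts to the two shape parameters: α = 1+2 = 3, β = 1+16 = 17.

Posterior: Beta(3, 17)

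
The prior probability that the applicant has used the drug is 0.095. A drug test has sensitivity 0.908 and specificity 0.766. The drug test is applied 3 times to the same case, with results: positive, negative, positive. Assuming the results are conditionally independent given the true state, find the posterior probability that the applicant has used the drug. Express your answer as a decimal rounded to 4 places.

Posterior P(H) ≈ 0.1595

Let H be the event that the applicant has used the drug; start with P(H) = 0.095. P('positive'|H) = 0.908, P('positive'|¬H) = 0.234.
Update on result 1 ('positive'): P(H) ← 0.908·0.0950 / (0.908·0.0950 + 0.234·0.9050) = 0.086260/0.29803 = 0.2894.
Update on result 2 ('negative'): P(H) ← 0.092·0.2894 / (0.092·0.2894 + 0.766·0.7106) = 0.026628/0.57092 = 0.0466.
Update on result 3 ('positive'): P(H) ← 0.908·0.0466 / (0.908·0.0466 + 0.234·0.9534) = 0.042349/0.26544 = 0.1595.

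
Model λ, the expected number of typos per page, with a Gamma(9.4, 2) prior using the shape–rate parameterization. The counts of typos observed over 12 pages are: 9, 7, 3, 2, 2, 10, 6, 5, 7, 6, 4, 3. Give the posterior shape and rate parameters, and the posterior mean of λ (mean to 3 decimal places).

Posterior: Gamma(shape=73.4, rate=14); mean ≈ 5.243

The Poisson likelihood adds the total count to the shape and the number of exposure periods to the rate. Here ∑xᵢ = 64 and n = 12, so shape 9.4→73.4 and rate 2→14.
Posterior mean = shape/rate = 73.4/14 = 5.243.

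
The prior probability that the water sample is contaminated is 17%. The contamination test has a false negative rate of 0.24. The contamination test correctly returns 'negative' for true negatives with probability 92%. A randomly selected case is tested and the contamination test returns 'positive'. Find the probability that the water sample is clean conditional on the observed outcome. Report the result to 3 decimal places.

Let H be the event that the water sample is contaminated. P(H) = 0.17, so P(¬H) = 0.83. With E the 'positive' result, P(E|H) = 0.76 and P(E|¬H) = 0.08.
P(E) = 0.76·0.17 + 0.08·0.83 = 0.12920 + 0.066400 = 0.19560.
By Bayes' theorem, P(H|E) = 0.12920 / 0.19560 = 0.661. Hence P(¬H|E) = 1 − 0.661 = 0.339.

P(¬H | E) ≈ 0.339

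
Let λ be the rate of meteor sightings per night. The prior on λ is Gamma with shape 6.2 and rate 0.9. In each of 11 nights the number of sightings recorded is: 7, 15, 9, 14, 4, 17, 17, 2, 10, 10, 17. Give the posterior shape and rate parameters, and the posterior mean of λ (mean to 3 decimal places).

Total count ∑xᵢ = 122 over n = 11 nights.
Gamma is conjugate to the Poisson likelihood: posterior is Gamma(shape = 6.2+122 = 128.2, rate = 0.9+11 = 11.9).
E[λ | data] = 128.2/11.9 = 10.773.

Posterior: Gamma(shape=128.2, rate=11.9); mean ≈ 10.773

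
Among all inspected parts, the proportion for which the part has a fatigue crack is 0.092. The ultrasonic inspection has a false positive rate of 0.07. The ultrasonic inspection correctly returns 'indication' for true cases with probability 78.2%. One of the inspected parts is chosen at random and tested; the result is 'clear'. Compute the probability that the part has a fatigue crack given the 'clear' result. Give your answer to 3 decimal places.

P(H | E) ≈ 0.023

Let H be the event that the part has a fatigue crack. P(H) = 0.092, so P(¬H) = 0.908. With E the 'clear' result, P(E|H) = 0.218 and P(E|¬H) = 0.93.
P(E) = 0.218·0.092 + 0.93·0.908 = 0.020056 + 0.84444 = 0.86450.
By Bayes' theorem, P(H|E) = 0.020056 / 0.86450 = 0.023.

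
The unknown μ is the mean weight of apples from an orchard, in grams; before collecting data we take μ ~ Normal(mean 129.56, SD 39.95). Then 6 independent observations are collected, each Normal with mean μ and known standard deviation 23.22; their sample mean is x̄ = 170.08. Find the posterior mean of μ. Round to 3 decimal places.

With known σ, the Normal prior is conjugate. Weight on the data is w = (n/σ²)/(n/σ² + 1/τ₀²) = 0.0111282/(0.0111282+0.00062657) = 0.94670.
Posterior mean = w·x̄ + (1−w)·μ₀ = 0.94670·170.08 + 0.053303·129.56 = 167.920.

Posterior mean ≈ 167.920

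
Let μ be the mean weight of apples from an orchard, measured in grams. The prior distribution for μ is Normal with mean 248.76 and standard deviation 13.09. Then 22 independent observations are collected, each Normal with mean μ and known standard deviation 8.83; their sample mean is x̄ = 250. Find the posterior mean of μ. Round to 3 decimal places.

Posterior mean ≈ 249.975

Prior precision 1/τ₀² = 1/13.09² = 0.00583607; data precision n/σ² = 22/8.83² = 0.282164.
Posterior precision = 0.00583607 + 0.282164 = 0.288000.
Posterior mean = (0.00583607·248.76 + 0.282164·250) / 0.288000 = 249.975.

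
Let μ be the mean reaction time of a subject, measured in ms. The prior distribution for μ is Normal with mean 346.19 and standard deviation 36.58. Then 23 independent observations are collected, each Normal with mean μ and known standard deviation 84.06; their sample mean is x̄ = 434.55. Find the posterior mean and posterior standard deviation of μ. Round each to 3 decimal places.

With known σ, the Normal prior is conjugate. Weight on the data is w = (n/σ²)/(n/σ² + 1/τ₀²) = 0.00325499/(0.00325499+0.00074733) = 0.81328.
Posterior mean = w·x̄ + (1−w)·μ₀ = 0.81328·434.55 + 0.18672·346.19 = 418.051. Posterior variance = 1/(0.00325499+0.00074733) = 249.855, so SD = 15.807.

Posterior mean ≈ 418.051; posterior SD ≈ 15.807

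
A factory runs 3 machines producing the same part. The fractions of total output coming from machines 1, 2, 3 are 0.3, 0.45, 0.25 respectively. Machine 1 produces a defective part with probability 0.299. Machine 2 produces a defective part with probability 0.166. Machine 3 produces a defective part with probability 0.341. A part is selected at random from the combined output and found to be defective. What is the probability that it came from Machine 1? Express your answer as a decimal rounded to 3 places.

Posterior probability ≈ 0.359

P(defective|M1) = 0.299; P(defective|M2) = 0.166; P(defective|M3) = 0.341.
Prior × likelihood for each source: 0.3·0.299=0.08970, 0.45·0.166=0.07470, 0.25·0.341=0.08525. Summing gives P(defective) = 0.24965.
P(Machine 1 | defective) = 0.08970 / 0.24965 = 0.359.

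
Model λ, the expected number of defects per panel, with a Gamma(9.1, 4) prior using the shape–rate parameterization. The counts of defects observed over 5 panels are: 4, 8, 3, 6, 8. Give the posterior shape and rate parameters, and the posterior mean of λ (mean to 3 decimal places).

Posterior: Gamma(shape=38.1, rate=9); mean ≈ 4.233

The Poisson likelihood adds the total count to the shape and the number of exposure periods to the rate. Here ∑xᵢ = 29 and n = 5, so shape 9.1→38.1 and rate 4→9.
Posterior mean = shape/rate = 38.1/9 = 4.233.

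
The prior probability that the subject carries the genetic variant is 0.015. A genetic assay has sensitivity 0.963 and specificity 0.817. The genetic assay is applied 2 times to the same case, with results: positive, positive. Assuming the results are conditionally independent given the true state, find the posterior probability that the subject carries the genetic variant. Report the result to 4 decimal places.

Posterior P(H) ≈ 0.2966

Let H be the event that the subject carries the genetic variant; start with P(H) = 0.015. P('positive'|H) = 0.963, P('positive'|¬H) = 0.183.
Update on result 1 ('positive'): P(H) ← 0.963·0.0150 / (0.963·0.0150 + 0.183·0.9850) = 0.014445/0.19470 = 0.0742.
Update on result 2 ('positive'): P(H) ← 0.963·0.0742 / (0.963·0.0742 + 0.183·0.9258) = 0.071446/0.24087 = 0.2966.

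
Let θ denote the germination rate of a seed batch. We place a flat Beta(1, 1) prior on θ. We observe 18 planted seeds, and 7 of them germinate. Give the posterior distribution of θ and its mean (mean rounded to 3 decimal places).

Posterior: Beta(8, 12); mean ≈ 0.400

Observing 7 successes and 11 failures updates Beta(1, 1) by adding the success and failure counts to the two shape parameters: α = 1+7 = 8, β = 1+11 = 12.
E[θ | data] = 8/(8+12) = 0.400.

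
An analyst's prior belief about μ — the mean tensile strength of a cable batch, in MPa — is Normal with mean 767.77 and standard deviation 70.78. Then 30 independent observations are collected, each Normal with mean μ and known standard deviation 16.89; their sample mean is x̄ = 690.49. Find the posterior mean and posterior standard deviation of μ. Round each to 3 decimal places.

Posterior mean ≈ 690.636; posterior SD ≈ 3.081

Prior precision 1/τ₀² = 1/70.78² = 0.00019961; data precision n/σ² = 30/16.89² = 0.105163.
Posterior precision = 0.00019961 + 0.105163 = 0.105362, giving posterior SD = 1/√0.105362 = 3.081.
Posterior mean = (0.00019961·767.77 + 0.105163·690.49) / 0.105362 = 690.636.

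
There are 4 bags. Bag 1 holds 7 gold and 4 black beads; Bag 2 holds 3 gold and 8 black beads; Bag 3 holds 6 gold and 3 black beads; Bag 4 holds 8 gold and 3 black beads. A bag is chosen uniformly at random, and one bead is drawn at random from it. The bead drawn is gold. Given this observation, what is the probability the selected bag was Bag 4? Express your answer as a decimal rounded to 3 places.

Posterior probability ≈ 0.316

P(gold|Bag 1) = 0.6364; P(gold|Bag 2) = 0.2727; P(gold|Bag 3) = 0.6667; P(gold|Bag 4) = 0.7273.
Prior × likelihood for each source: 0.25·0.6364=0.1591, 0.25·0.2727=0.06818, 0.25·0.6667=0.1667, 0.25·0.7273=0.1818. Summing gives P(gold) = 0.57576.
P(Bag 4 | gold) = 0.1818 / 0.57576 = 0.316.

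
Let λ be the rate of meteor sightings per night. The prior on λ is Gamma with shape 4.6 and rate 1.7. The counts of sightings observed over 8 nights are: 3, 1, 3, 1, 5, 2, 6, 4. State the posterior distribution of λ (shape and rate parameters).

Posterior: Gamma(shape=29.6, rate=9.7)

The Poisson likelihood adds the total count to the shape and the number of exposure periods to the rate. Here ∑xᵢ = 25 and n = 8, so shape 4.6→29.6 and rate 1.7→9.7.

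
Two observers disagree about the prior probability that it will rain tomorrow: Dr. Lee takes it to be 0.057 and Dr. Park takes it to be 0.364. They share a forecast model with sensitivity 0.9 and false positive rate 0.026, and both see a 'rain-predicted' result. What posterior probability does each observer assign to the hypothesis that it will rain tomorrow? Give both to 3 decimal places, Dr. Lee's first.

P('+'|H) = 0.9, P('+'|¬H) = 0.026.
Dr. Lee: numerator 0.9·0.057 = 0.051300; evidence = 0.051300+0.026·0.943 = 0.075818; posterior = 0.677.
Dr. Park: numerator 0.9·0.364 = 0.32760; evidence = 0.32760+0.026·0.636 = 0.34414; posterior = 0.952.

Dr. Lee: 0.677; Dr. Park: 0.952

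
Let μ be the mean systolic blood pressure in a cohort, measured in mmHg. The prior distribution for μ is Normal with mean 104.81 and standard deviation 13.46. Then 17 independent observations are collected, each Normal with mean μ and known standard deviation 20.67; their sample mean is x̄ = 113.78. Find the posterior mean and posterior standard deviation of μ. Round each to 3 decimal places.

Posterior mean ≈ 112.687; posterior SD ≈ 4.698

With known σ, the Normal prior is conjugate. Weight on the data is w = (n/σ²)/(n/σ² + 1/τ₀²) = 0.0397895/(0.0397895+0.00551963) = 0.87818.
Posterior mean = w·x̄ + (1−w)·μ₀ = 0.87818·113.78 + 0.12182·104.81 = 112.687. Posterior variance = 1/(0.0397895+0.00551963) = 22.0706, so SD = 4.698.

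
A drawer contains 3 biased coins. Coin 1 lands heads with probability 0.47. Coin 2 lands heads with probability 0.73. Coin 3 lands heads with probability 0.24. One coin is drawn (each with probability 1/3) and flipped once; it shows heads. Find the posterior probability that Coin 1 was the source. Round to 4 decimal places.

Posterior probability ≈ 0.3264

P(heads|C1) = 0.47; P(heads|C2) = 0.73; P(heads|C3) = 0.24.
Prior × likelihood for each source: 0.333333·0.47=0.1567, 0.333333·0.73=0.2433, 0.333333·0.24=0.08000. Summing gives P(heads) = 0.48000.
P(Coin 1 | heads) = 0.1567 / 0.48000 = 0.3264.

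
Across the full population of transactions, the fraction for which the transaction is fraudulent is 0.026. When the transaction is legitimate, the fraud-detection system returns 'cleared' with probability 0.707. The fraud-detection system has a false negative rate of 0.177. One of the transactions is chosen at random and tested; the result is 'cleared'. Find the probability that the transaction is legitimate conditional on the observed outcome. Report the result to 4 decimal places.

Let H be the event that the transaction is fraudulent. P(H) = 0.026, so P(¬H) = 0.974. With E the 'cleared' result, P(E|H) = 0.177 and P(E|¬H) = 0.707.
P(E) = 0.177·0.026 + 0.707·0.974 = 0.0046020 + 0.68862 = 0.69322.
By Bayes' theorem, P(H|E) = 0.0046020 / 0.69322 = 0.0066. Hence P(¬H|E) = 1 − 0.0066 = 0.9934.

P(¬H | E) ≈ 0.9934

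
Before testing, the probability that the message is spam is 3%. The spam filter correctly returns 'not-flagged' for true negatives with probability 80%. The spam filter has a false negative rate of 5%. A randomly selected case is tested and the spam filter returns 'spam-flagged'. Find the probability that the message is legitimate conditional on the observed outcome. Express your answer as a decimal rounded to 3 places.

P(¬H | E) ≈ 0.872

Let H be the event that the message is spam. P(H) = 0.03, so P(¬H) = 0.97. With E the 'spam-flagged' result, P(E|H) = 0.95 and P(E|¬H) = 0.2.
P(E) = 0.95·0.03 + 0.2·0.97 = 0.028500 + 0.19400 = 0.22250.
By Bayes' theorem, P(H|E) = 0.028500 / 0.22250 = 0.128. Hence P(¬H|E) = 1 − 0.128 = 0.872.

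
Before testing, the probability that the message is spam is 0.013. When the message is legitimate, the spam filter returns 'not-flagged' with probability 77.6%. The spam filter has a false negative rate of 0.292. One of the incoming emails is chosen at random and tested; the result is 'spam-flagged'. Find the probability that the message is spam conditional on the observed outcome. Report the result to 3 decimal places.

P(H | E) ≈ 0.040

Write H for 'the message is spam'. Prior odds H:¬H = 0.013/0.987 = 0.013171. For the 'spam-flagged' outcome, the likelihood ratio is 0.708/0.224 = 3.1607.
Posterior odds = 0.013171 × 3.1607 = 0.041630, so P(H|E) = 0.041630/(1+0.041630) = 0.040.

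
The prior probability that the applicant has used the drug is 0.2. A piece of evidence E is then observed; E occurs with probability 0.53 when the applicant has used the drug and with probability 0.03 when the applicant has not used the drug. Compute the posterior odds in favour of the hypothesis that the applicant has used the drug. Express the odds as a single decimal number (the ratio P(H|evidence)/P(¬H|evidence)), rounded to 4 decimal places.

Posterior odds ≈ 4.4167

Prior odds = 0.2/(1−0.2) = 0.25000. In log-odds, ln(0.25000) = -1.3863.
Add log likelihood ratio: ln(17.667) = 2.8717.
Posterior log-odds = 1.4854, so posterior odds = exp(1.4854) = 4.4167.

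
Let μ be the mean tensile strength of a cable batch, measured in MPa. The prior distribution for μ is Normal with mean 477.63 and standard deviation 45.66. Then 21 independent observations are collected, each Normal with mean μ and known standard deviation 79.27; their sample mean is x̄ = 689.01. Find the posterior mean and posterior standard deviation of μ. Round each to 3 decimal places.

With known σ, the Normal prior is conjugate. Weight on the data is w = (n/σ²)/(n/σ² + 1/τ₀²) = 0.00334196/(0.00334196+0.00047965) = 0.87449.
Posterior mean = w·x̄ + (1−w)·μ₀ = 0.87449·689.01 + 0.12551·477.63 = 662.480. Posterior variance = 1/(0.00334196+0.00047965) = 261.669, so SD = 16.176.

Posterior mean ≈ 662.480; posterior SD ≈ 16.176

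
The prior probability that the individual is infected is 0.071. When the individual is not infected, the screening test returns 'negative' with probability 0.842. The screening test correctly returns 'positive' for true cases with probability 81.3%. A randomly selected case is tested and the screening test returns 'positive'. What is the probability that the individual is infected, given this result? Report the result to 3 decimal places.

P(H | E) ≈ 0.282

Write H for 'the individual is infected'. Prior odds H:¬H = 0.071/0.929 = 0.076426. For the 'positive' outcome, the likelihood ratio is 0.813/0.158 = 5.1456.
Posterior odds = 0.076426 × 5.1456 = 0.39326, so P(H|E) = 0.39326/(1+0.39326) = 0.282.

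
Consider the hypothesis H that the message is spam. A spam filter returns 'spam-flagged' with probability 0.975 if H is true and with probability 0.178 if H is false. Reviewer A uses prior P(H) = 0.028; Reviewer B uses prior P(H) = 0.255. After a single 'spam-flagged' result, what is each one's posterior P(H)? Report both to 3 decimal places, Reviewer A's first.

Reviewer A: 0.136; Reviewer B: 0.652

The likelihood ratio for a 'spam-flagged' result is 0.975/0.178 = 5.4775.
Reviewer A: prior odds 0.028/0.972 = 0.028807; posterior odds 0.15779; posterior probability 0.136.
Reviewer B: prior odds 0.255/0.745 = 0.34228; posterior odds 1.8749; posterior probability 0.652.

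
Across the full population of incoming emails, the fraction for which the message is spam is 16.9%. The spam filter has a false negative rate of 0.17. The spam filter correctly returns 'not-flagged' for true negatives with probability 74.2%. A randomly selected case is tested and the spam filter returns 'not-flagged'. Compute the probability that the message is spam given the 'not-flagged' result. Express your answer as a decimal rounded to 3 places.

Let H be the event that the message is spam. P(H) = 0.169, so P(¬H) = 0.831. With E the 'not-flagged' result, P(E|H) = 0.17 and P(E|¬H) = 0.742.
P(E) = 0.17·0.169 + 0.742·0.831 = 0.028730 + 0.61660 = 0.64533.
By Bayes' theorem, P(H|E) = 0.028730 / 0.64533 = 0.045.

P(H | E) ≈ 0.045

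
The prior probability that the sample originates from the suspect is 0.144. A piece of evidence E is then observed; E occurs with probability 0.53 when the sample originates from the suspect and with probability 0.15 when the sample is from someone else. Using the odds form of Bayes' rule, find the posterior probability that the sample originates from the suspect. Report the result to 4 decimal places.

Prior odds = 0.144/(1−0.144) = 0.16822.
Likelihood ratio for E = 0.53/0.15 = 3.5333.
Posterior odds = prior odds × LR = 0.59439.
Posterior probability = odds/(1+odds) = 0.59439/1.5944 = 0.3728.

Posterior probability ≈ 0.3728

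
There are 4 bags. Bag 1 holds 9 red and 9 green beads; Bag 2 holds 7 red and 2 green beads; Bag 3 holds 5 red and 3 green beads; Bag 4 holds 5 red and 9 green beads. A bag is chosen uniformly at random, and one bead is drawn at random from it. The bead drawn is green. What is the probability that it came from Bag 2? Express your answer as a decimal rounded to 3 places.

Tabulate prior·likelihood by source: [1] prior 0.25, lik 0.5, product 0.1250; [2] prior 0.25, lik 0.2222, product 0.05556; [3] prior 0.25, lik 0.375, product 0.09375; [4] prior 0.25, lik 0.6429, product 0.1607.
Normalizing constant = 0.43502; the posterior for Bag 2 is its product over the sum, 0.05556/0.43502 = 0.128.

Posterior probability ≈ 0.128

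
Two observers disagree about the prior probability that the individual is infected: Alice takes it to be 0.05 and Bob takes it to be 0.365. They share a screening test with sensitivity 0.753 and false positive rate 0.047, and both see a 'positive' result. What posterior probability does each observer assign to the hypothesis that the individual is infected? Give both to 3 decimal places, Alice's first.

Alice: 0.457; Bob: 0.902

P('+'|H) = 0.753, P('+'|¬H) = 0.047.
Alice: numerator 0.753·0.05 = 0.037650; evidence = 0.037650+0.047·0.95 = 0.082300; posterior = 0.457.
Bob: numerator 0.753·0.365 = 0.27485; evidence = 0.27485+0.047·0.635 = 0.30469; posterior = 0.902.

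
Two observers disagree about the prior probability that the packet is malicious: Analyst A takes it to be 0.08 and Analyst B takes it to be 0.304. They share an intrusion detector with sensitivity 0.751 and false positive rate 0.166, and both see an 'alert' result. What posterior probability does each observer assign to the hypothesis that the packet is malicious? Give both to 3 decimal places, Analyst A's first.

The likelihood ratio for an 'alert' result is 0.751/0.166 = 4.5241.
Analyst A: prior odds 0.08/0.92 = 0.086957; posterior odds 0.39340; posterior probability 0.282.
Analyst B: prior odds 0.304/0.696 = 0.43678; posterior odds 1.9760; posterior probability 0.664.

Analyst A: 0.282; Analyst B: 0.664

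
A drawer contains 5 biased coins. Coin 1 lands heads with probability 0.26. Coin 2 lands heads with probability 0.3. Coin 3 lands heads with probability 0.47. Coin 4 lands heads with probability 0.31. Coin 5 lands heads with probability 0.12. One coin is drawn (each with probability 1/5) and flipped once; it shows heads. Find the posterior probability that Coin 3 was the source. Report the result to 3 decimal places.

Tabulate prior·likelihood by source: [1] prior 0.2, lik 0.26, product 0.05200; [2] prior 0.2, lik 0.3, product 0.06000; [3] prior 0.2, lik 0.47, product 0.09400; [4] prior 0.2, lik 0.31, product 0.06200; [5] prior 0.2, lik 0.12, product 0.02400.
Normalizing constant = 0.29200; the posterior for Coin 3 is its product over the sum, 0.09400/0.29200 = 0.322.

Posterior probability ≈ 0.322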